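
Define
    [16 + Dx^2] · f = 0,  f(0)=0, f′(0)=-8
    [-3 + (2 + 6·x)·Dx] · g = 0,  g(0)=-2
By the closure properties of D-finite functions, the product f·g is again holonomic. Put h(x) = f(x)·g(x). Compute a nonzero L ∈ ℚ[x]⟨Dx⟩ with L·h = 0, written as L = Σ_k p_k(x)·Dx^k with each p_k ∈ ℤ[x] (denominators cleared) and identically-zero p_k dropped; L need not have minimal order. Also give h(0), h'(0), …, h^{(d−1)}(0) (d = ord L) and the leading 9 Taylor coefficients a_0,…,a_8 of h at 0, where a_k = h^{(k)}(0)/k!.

f: a_k = 0, -8, 0, 64/3, 0, -256/15, 0, 2048/315, 0, …
g: a_k = -2, -3, 9/4, -27/8, 405/64, -1701/128, 15309/512, -72171/1024, 2814669/16384, …
Sym-product of L_f,L_g gives L₀ (≤ ord 2).
L = (91 + 384·x + 576·x^2) + (-12 - 36·x)·Dx + (4 + 24·x + 36·x^2)·Dx^2  (order 2).
h: a_k = 0, 16, 24, -182/3, -37, 3781/120, 6841/80, -3137023/20160, 855943/2688, …
ICs: h(0) = 0, h′(0) = 16.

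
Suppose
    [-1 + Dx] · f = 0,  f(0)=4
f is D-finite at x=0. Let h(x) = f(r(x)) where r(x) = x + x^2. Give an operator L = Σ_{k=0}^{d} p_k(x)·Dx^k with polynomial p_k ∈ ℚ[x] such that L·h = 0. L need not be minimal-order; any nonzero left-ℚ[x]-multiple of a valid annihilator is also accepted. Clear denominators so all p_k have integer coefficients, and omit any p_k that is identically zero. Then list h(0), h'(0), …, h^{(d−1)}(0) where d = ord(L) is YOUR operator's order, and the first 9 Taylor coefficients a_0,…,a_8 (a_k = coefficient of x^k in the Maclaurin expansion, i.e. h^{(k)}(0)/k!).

L = (-1 - 2·x) + Dx  (order 1).
h: a_k = 4, 4, 6, 14/3, 25/6, 27/10, 331/180, 1303/1260, 1979/3360, …
ICs: h(0) = 4.

f: a_k = 4, 4, 2, 2/3, 1/6, 1/30, 1/180, 1/1260, 1/10080, …
Substitute x→r, Dx→(1/r')Dx; clear ⇒ L₀.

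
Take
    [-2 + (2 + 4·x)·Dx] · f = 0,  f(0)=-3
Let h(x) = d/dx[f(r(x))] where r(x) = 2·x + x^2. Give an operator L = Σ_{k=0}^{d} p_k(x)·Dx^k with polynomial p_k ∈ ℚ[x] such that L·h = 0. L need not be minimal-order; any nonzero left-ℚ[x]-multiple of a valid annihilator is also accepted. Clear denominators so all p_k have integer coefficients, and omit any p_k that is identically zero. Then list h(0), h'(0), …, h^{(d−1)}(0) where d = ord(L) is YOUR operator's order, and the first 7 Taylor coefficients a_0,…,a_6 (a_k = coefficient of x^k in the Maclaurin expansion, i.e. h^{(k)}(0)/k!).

L = -1 + (-1 - 5·x - 6·x^2 - 2·x^3)·Dx  (order 1).
h: a_k = -6, 6, -18, 54, -165, 513, -1617, …
ICs: h(0) = -6.

f: a_k = -3, -3, 3/2, -3/2, 15/8, -21/8, 63/16, …
h₀=f(r): pull back L_f along r ⇒ L₀.
h=h₀': d/dx-closure on L₀ ⇒ L.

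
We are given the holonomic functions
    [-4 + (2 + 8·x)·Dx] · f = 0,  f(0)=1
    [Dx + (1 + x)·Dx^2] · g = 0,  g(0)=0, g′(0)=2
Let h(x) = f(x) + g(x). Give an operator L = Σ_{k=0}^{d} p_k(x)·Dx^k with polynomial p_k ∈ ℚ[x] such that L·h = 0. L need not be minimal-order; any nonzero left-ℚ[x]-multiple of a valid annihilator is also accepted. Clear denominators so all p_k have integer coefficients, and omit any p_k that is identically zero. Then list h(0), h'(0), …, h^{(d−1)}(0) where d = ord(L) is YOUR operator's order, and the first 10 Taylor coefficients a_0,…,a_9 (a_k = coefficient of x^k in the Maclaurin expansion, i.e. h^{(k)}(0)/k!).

f: a_k = 1, 2, -2, 4, -10, 28, -84, 264, -858, 2860, …
g: a_k = 0, 2, -1, 2/3, -1/2, 2/5, -1/3, 2/7, -1/4, 2/9, …
L₀ := lclm(L_f,L_g); ord L₀ ≤ 1+2.
L = (-8 + 4·x)·Dx + (-10 - 8·x + 20·x^2)·Dx^2 + (-1 - 3·x + 6·x^2 + 8·x^3)·Dx^3  (order 3).
h: a_k = 1, 4, -3, 14/3, -21/2, 142/5, -253/3, 1850/7, -3433/4, 25742/9, …
ICs: h(0) = 1, h′(0) = 4, h′′(0) = -6.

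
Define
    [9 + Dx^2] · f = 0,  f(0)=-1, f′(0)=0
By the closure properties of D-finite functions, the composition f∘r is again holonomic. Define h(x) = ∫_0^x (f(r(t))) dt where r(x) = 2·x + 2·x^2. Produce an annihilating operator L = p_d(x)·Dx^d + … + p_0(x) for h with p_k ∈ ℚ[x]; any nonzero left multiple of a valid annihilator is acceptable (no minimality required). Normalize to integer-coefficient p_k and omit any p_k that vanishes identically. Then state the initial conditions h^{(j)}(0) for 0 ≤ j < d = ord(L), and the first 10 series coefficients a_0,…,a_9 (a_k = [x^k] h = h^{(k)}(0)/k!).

f: a_k = -1, 0, 9/2, 0, -27/8, 0, 81/80, 0, -729/4480, 0, …
L₀ from L_f via x↦r, Dx↦r'^{-1}Dx.
h=∫h₀ ⇒ L = L₀·Dx.
L = (36 + 216·x + 432·x^2 + 288·x^3)·Dx - 2·Dx^2 + (1 + 2·x)·Dx^3  (order 3).
h: a_k = 0, -1, 0, 6, 9, -36/5, -36, -1296/35, 108/5, 3408/35, …
ICs: h(0) = 0, h′(0) = -1, h′′(0) = 0.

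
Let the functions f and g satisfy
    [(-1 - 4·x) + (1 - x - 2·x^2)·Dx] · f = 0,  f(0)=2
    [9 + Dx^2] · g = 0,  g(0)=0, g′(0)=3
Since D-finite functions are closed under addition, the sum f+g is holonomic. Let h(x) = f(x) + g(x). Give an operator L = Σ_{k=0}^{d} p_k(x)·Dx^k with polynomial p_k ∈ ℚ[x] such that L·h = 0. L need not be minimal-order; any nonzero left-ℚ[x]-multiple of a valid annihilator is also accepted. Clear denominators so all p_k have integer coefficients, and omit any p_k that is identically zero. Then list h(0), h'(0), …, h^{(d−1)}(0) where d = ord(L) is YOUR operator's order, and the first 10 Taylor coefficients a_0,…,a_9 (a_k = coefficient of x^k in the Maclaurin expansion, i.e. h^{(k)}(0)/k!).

L = (117 + 486·x + 135·x^2 + 360·x^3 + 540·x^4 + 432·x^5) + (-45 + 63·x + 81·x^2 - 153·x^3 - 18·x^4 + 324·x^5 + 216·x^6)·Dx + (13 + 54·x + 15·x^2 + 40·x^3 + 60·x^4 + 48·x^5)·Dx^2 + (-5 + 7·x + 9·x^2 - 17·x^3 - 2·x^4 + 36·x^5 + 24·x^6)·Dx^3  (order 3).
h: a_k = 2, 5, 6, 11/2, 22, 1761/40, 86, 94957/560, 342, 3055603/4480, …
ICs: h(0) = 2, h′(0) = 5, h′′(0) = 12.

f: a_k = 2, 2, 6, 10, 22, 42, 86, 170, 342, 682, …
g: a_k = 0, 3, 0, -9/2, 0, 81/40, 0, -243/560, 0, 243/4480, …
L₀ := lclm(L_f,L_g); ord L₀ ≤ 1+2.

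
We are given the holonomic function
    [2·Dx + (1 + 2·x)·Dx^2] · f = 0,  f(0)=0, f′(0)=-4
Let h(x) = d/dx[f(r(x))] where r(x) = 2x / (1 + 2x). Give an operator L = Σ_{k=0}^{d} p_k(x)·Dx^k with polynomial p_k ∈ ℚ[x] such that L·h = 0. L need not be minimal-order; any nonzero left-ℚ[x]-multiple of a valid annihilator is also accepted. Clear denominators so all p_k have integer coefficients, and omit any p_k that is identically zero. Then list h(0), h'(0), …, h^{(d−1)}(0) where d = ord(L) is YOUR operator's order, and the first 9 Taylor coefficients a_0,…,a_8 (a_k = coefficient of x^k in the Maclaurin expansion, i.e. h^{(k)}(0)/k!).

L = (8 + 24·x) + (1 + 8·x + 12·x^2)·Dx  (order 1).
h: a_k = -8, 64, -416, 2560, -15488, 93184, -559616, 3358720, -20154368, …
ICs: h(0) = -8.

f: a_k = 0, -4, 4, -16/3, 8, -64/5, 64/3, -256/7, 64, …
Change of var in L_f (x↦r) gives L₀.
h=h₀': d/dx-closure on L₀ ⇒ L.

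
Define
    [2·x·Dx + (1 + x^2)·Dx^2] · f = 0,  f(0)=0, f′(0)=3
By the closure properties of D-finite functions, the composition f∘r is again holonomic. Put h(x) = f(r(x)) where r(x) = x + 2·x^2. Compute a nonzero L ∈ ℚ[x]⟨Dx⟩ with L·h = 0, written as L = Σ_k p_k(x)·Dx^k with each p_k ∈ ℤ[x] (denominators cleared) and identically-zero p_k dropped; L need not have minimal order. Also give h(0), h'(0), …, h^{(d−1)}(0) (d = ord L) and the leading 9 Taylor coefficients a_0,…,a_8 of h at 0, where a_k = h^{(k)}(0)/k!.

f: a_k = 0, 3, 0, -1, 0, 3/5, 0, -3/7, 0, …
h₀=f(r): pull back L_f along r ⇒ L₀.
L = (-4 + 2·x + 16·x^2 + 48·x^3 + 48·x^4)·Dx + (1 + 4·x + x^2 + 8·x^3 + 20·x^4 + 16·x^5)·Dx^2  (order 2).
h: a_k = 0, 3, 6, -1, -6, -57/5, -2, 165/7, 42, …
ICs: h(0) = 0, h′(0) = 3.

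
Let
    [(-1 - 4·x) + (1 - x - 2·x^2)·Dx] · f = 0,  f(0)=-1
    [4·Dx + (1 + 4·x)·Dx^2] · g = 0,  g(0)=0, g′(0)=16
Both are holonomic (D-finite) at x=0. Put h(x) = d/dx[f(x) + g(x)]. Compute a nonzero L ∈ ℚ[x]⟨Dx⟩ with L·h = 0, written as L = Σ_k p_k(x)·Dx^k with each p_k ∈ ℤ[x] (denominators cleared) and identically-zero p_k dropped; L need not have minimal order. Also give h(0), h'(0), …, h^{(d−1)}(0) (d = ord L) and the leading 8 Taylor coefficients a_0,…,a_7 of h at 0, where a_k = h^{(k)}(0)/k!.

f: a_k = -1, -1, -3, -5, -11, -21, -43, -85, …
g: a_k = 0, 16, -32, 256/3, -256, 4096/5, -8192/3, 65536/7, …
h₀=f+g: left-lcm gives L₀, ord ≤ 3.
h=h₀': d/dx-closure on L₀ ⇒ L.
L = (156 + 624·x + 1440·x^2 + 768·x^3 + 768·x^4) + (-1 + 160·x + 1064·x^2 + 1952·x^3 + 1600·x^4 + 1280·x^5)·Dx + (-5 - 39·x - 66·x^2 + 80·x^3 + 240·x^4 + 384·x^5 + 256·x^6)·Dx^2  (order 2).
h: a_k = 15, -70, 241, -1068, 3991, -16642, 64941, -263512, …
ICs: h(0) = 15, h′(0) = -70.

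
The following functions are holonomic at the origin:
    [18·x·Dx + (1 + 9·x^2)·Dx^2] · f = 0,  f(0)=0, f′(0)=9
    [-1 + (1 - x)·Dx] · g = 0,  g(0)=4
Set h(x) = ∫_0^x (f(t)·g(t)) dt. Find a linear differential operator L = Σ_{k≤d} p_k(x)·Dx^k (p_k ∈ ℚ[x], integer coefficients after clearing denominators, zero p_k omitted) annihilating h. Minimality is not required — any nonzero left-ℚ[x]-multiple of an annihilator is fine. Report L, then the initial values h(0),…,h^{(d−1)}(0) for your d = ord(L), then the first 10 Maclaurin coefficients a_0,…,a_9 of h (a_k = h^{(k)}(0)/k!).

L = 18·x·Dx + (2 - 18·x + 36·x^2)·Dx^2 + (-1 + x - 9·x^2 + 9·x^3)·Dx^3  (order 3).
h: a_k = 0, 0, 18, 12, -18, -72/5, 426/5, 2556/35, -14166/35, -12592/35, …
ICs: h(0) = 0, h′(0) = 0, h′′(0) = 36.

f: a_k = 0, 9, 0, -27, 0, 729/5, 0, -6561/7, 0, 6561, …
g: a_k = 4, 4, 4, 4, 4, 4, 4, 4, 4, 4, …
h₀=f·g: eliminate ⇒ L₀, order ≤ 2·1.
∫: right-multiply L₀ by Dx.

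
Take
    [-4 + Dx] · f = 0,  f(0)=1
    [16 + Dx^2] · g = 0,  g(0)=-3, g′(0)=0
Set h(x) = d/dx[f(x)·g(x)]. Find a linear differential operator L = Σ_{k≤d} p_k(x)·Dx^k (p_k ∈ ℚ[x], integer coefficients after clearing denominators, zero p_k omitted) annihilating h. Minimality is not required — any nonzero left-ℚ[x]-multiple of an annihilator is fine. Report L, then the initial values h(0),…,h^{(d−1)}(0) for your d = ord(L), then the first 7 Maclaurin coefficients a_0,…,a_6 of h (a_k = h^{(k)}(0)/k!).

L = 32 - 8·Dx + Dx^2  (order 2).
h: a_k = -12, 0, 192, 512, 512, 0, -8192/15, …
ICs: h(0) = -12, h′(0) = 0.

f: a_k = 1, 4, 8, 32/3, 32/3, 128/15, 256/45, …
g: a_k = -3, 0, 24, 0, -32, 0, 256/15, …
f·g: L₀ = L_f ⊗_s L_g, ord ≤ 1·2.
Differentiate: ansatz ord ≤ ord L₀ ⇒ L.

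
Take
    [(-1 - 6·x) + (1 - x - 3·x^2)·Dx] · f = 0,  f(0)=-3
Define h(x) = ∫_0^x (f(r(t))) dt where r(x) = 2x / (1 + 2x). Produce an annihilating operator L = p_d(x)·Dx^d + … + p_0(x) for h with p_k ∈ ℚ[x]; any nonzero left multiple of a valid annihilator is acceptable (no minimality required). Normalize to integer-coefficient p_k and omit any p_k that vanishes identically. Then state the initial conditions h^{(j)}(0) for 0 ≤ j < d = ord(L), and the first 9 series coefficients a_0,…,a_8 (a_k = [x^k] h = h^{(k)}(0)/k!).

L = (2 + 28·x)·Dx + (-1 - 4·x + 8·x^2 + 24·x^3)·Dx^2  (order 2).
h: a_k = 0, -3, -3, -12, 0, -432/5, 144, -6912/7, 3024, …
ICs: h(0) = 0, h′(0) = -3.

f: a_k = -3, -3, -12, -21, -57, -120, -291, -651, -1524, …
f∘r: x↦r, Dx↦Dx/r' in L_f ⇒ L₀.
h=∫h₀ ⇒ L = L₀·Dx.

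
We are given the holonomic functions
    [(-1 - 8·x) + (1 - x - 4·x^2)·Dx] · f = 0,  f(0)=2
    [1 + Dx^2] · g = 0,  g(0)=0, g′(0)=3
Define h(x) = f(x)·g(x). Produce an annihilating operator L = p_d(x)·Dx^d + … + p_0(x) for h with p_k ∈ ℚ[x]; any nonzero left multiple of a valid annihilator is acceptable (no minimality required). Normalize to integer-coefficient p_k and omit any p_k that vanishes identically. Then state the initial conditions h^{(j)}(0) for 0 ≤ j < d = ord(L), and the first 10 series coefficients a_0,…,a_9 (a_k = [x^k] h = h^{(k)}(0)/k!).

L = (7 + x + 4·x^2) + (2 + 16·x)·Dx + (-1 + x + 4·x^2)·Dx^2  (order 2).
h: a_k = 0, 6, 6, 29, 53, 3381/20, 7621/20, 888089/840, 2168417/840, 411895657/60480, …
ICs: h(0) = 0, h′(0) = 6.

f: a_k = 2, 2, 10, 18, 58, 130, 362, 882, 2330, 5858, …
g: a_k = 0, 3, 0, -1/2, 0, 1/40, 0, -1/1680, 0, 1/120960, …
h₀=f·g: eliminate ⇒ L₀, order ≤ 1·2.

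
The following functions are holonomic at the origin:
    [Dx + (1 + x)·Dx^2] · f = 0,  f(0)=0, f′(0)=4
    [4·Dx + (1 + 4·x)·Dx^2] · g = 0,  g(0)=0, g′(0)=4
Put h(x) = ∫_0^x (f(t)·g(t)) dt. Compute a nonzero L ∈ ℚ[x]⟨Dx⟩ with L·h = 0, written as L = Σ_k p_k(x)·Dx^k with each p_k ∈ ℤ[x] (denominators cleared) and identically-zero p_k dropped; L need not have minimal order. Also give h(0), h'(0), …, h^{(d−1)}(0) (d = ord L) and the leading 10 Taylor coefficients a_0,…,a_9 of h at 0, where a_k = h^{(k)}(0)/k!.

L = (136 + 320·x + 256·x^2)·Dx^2 + (290 + 1464·x + 2400·x^2 + 1280·x^3)·Dx^3 + (92 + 740·x + 1992·x^2 + 2240·x^3 + 896·x^4)·Dx^4 + (5 + 58·x + 245·x^2 + 464·x^3 + 400·x^4 + 128·x^5)·Dx^5  (order 5).
h: a_k = 0, 0, 0, 16/3, -10, 64/3, -470/9, 6344/45, -407, 129376/105, …
ICs: h(0) = 0, h′(0) = 0, h′′(0) = 0, h′′′(0) = 32, h′′′′(0) = -240.

f: a_k = 0, 4, -2, 4/3, -1, 4/5, -2/3, 4/7, -1/2, 4/9, …
g: a_k = 0, 4, -8, 64/3, -64, 1024/5, -2048/3, 16384/7, -8192, 262144/9, …
L₀ := L_f ⊗_s L_g (sym. prod.), ord ≤ 4.
h=∫h₀ ⇒ L = L₀·Dx.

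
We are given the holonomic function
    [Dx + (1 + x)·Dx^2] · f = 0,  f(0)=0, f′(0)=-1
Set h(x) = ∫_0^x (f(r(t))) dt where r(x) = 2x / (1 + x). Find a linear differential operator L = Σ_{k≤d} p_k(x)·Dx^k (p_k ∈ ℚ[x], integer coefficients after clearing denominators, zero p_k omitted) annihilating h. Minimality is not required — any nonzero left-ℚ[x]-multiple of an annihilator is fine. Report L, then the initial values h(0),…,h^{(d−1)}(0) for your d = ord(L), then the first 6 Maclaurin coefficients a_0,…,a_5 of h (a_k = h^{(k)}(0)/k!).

f: a_k = 0, -1, 1/2, -1/3, 1/4, -1/5, …
f∘r: x↦r, Dx↦Dx/r' in L_f ⇒ L₀.
∫: right-multiply L₀ by Dx.
L = (4 + 6·x)·Dx^2 + (1 + 4·x + 3·x^2)·Dx^3  (order 3).
h: a_k = 0, 0, -1, 4/3, -13/6, 4, …
ICs: h(0) = 0, h′(0) = 0, h′′(0) = -2.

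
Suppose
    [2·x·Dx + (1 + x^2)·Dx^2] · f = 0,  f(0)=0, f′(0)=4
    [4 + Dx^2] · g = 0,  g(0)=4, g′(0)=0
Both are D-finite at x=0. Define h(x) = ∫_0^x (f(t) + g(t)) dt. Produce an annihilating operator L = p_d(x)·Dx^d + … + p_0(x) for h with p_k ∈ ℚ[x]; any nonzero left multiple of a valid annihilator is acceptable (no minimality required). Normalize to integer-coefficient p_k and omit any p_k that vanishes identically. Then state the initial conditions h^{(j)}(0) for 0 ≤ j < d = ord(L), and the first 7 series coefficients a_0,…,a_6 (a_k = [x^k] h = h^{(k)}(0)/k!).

f: a_k = 0, 4, 0, -4/3, 0, 4/5, 0, …
g: a_k = 4, 0, -8, 0, 8/3, 0, -16/45, …
Sum ⇒ L₀ = lclm(L_f,L_g) in ℚ(x)⟨Dx⟩.
∫: right-multiply L₀ by Dx.
L = (-32·x + 80·x^3 + 16·x^5)·Dx^2 + (4 + 32·x^2 + 36·x^4 + 8·x^6)·Dx^3 + (-8·x + 20·x^3 + 4·x^5)·Dx^4 + (1 + 8·x^2 + 9·x^4 + 2·x^6)·Dx^5  (order 5).
h: a_k = 0, 4, 2, -8/3, -1/3, 8/15, 2/15, …
ICs: h(0) = 0, h′(0) = 4, h′′(0) = 4, h′′′(0) = -16, h′′′′(0) = -8.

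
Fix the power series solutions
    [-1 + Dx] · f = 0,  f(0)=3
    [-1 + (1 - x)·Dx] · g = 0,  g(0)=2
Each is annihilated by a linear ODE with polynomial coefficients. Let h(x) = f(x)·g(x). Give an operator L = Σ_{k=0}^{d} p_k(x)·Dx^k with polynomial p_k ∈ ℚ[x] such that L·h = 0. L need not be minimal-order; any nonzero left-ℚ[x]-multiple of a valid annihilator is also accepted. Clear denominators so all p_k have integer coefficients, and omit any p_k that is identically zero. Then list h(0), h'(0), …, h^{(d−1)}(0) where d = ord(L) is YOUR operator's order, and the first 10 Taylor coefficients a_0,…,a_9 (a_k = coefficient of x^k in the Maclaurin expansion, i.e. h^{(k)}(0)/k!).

L = (2 - x) + (-1 + x)·Dx  (order 1).
h: a_k = 6, 12, 15, 16, 65/4, 163/10, 1957/120, 685/42, 109601/6720, 98641/6048, …
ICs: h(0) = 6.

f: a_k = 3, 3, 3/2, 1/2, 1/8, 1/40, 1/240, 1/1680, 1/13440, 1/120960, …
g: a_k = 2, 2, 2, 2, 2, 2, 2, 2, 2, 2, …
Product ⇒ symmetric product L₀, ord ≤ 1.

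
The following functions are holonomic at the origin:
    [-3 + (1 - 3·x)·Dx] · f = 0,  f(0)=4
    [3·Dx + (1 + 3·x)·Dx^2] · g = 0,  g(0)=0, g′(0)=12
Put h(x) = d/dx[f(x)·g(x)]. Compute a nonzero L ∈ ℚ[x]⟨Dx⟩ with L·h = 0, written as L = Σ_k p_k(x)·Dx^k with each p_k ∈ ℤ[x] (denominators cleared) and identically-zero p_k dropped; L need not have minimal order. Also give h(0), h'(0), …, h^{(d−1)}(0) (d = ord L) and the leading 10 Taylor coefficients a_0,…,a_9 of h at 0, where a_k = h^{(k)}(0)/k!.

f: a_k = 4, 12, 36, 108, 324, 972, 2916, 8748, 26244, 78732, …
g: a_k = 0, 12, -18, 36, -81, 972/5, -486, 8748/7, -6561/2, 8748, …
Product ⇒ symmetric product L₀, ord ≤ 2.
Differentiate: ansatz ord ≤ ord L₀ ⇒ L.
L = 36 + (3 + 45·x)·Dx + (-1 + 9·x^2)·Dx^2  (order 2).
h: a_k = 48, 144, 1080, 3024, 15228, 215784/5, 930204/5, 18650736/35, 73968714/35, 42698988/7, …
ICs: h(0) = 48, h′(0) = 144.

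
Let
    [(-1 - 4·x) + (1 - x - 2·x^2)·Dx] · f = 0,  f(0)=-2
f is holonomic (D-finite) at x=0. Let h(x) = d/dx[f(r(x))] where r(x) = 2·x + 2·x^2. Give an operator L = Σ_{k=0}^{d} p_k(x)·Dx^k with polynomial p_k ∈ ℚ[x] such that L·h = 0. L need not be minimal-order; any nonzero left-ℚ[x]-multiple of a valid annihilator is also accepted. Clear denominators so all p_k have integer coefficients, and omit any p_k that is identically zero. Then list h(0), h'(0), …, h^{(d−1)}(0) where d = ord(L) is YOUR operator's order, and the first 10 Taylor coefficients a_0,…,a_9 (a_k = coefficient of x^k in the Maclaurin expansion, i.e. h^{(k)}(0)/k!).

f: a_k = -2, -2, -6, -10, -22, -42, -86, -170, -342, -682, …
Substitute x→r, Dx→(1/r')Dx; clear ⇒ L₀.
h₀' ⇒ L via d/dx closure of L₀.
L = (14 + 108·x + 444·x^2 + 1312·x^3 + 2256·x^4 + 1920·x^5 + 640·x^6) + (-1 - 8·x + 6·x^2 + 148·x^3 + 440·x^4 + 624·x^5 + 448·x^6 + 128·x^7)·Dx  (order 1).
h: a_k = -4, -56, -384, -2464, -14960, -86496, -487424, -2689792, -14610240, -78384000, …
ICs: h(0) = -4.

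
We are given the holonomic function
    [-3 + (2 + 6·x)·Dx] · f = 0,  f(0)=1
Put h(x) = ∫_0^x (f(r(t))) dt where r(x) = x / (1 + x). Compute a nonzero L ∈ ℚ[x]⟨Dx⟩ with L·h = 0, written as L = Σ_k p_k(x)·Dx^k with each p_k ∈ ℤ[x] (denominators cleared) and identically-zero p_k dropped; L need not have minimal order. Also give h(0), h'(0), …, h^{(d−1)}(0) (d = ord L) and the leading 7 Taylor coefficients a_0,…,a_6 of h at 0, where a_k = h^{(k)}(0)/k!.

f: a_k = 1, 3/2, -9/8, 27/16, -405/128, 1701/256, -15309/1024, …
h₀=f(r): pull back L_f along r ⇒ L₀.
h=∫₀ˣh₀: take L = L₀·Dx.
L = -3·Dx + (2 + 10·x + 8·x^2)·Dx^2  (order 2).
h: a_k = 0, 1, 3/4, -7/8, 87/64, -1677/640, 3023/512, …
ICs: h(0) = 0, h′(0) = 1.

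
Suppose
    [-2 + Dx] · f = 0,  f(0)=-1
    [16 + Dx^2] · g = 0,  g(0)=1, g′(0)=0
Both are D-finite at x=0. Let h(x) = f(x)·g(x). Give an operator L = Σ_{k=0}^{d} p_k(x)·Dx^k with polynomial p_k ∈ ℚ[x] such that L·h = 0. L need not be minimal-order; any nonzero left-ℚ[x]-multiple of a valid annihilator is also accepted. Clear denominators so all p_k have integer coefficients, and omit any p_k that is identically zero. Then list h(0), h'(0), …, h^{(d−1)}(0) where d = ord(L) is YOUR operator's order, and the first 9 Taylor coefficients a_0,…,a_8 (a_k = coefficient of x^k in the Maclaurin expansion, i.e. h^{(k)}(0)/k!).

f: a_k = -1, -2, -2, -4/3, -2/3, -4/15, -4/45, -8/315, -2/315, …
g: a_k = 1, 0, -8, 0, 32/3, 0, -256/45, 0, 512/315, …
f·g: L₀ = L_f ⊗_s L_g, ord ≤ 1·2.
L = 20 - 4·Dx + Dx^2  (order 2).
h: a_k = -1, -2, 6, 44/3, 14/3, -164/15, -52/5, -232/315, 1054/315, …
ICs: h(0) = -1, h′(0) = -2.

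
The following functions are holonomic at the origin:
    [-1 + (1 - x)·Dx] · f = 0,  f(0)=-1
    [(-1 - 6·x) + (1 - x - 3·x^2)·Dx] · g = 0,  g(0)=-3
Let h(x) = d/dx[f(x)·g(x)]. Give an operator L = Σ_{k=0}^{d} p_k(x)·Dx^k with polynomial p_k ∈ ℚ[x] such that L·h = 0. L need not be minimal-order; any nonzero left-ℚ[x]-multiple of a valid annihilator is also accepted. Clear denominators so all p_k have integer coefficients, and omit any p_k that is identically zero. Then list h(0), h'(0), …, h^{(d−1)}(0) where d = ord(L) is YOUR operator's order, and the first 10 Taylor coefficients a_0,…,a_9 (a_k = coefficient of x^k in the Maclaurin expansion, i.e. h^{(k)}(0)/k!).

f: a_k = -1, -1, -1, -1, -1, -1, -1, -1, -1, -1, …
g: a_k = -3, -3, -12, -21, -57, -120, -291, -651, -1524, -3477, …
Sym-product of L_f,L_g gives L₀ (≤ ord 1).
Differentiate: ansatz ord ≤ ord L₀ ⇒ L.
L = (12 + 6·x - 12·x^2 - 96·x^3 + 108·x^4) + (-2 + 21·x^2 - 16·x^3 - 30·x^4 + 27·x^5)·Dx  (order 1).
h: a_k = 6, 36, 117, 384, 1080, 3042, 8106, 21456, 55431, 142080, …
ICs: h(0) = 6.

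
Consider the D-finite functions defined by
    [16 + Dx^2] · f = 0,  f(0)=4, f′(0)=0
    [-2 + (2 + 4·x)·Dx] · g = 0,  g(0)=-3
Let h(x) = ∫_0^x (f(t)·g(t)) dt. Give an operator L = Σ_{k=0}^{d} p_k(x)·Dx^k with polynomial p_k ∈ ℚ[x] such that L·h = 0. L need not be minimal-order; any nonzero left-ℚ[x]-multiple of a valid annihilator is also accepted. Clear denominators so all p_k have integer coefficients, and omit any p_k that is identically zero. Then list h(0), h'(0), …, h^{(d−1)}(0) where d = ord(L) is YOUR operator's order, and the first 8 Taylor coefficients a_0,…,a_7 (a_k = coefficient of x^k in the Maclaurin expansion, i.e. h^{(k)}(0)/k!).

L = (19 + 64·x + 64·x^2)·Dx + (-2 - 4·x)·Dx^2 + (1 + 4·x + 4·x^2)·Dx^3  (order 3).
h: a_k = 0, -12, -6, 34, 45/2, -337/10, -181/12, 5281/420, …
ICs: h(0) = 0, h′(0) = -12, h′′(0) = -12.

f: a_k = 4, 0, -32, 0, 128/3, 0, -1024/45, 0, …
g: a_k = -3, -3, 3/2, -3/2, 15/8, -21/8, 63/16, -99/16, …
Product ⇒ symmetric product L₀, ord ≤ 2.
h=∫h₀ ⇒ L = L₀·Dx.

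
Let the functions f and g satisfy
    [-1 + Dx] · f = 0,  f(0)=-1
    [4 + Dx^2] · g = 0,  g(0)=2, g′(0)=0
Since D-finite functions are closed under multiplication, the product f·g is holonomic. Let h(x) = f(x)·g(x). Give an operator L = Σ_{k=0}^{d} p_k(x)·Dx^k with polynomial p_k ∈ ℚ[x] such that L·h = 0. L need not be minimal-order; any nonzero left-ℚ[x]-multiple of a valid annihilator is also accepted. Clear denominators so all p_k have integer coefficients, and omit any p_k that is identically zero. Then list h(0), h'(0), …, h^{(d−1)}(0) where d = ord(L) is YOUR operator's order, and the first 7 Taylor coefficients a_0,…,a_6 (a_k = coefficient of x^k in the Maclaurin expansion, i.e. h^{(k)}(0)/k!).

f: a_k = -1, -1, -1/2, -1/6, -1/24, -1/120, -1/720, …
g: a_k = 2, 0, -4, 0, 4/3, 0, -8/45, …
L₀ := L_f ⊗_s L_g (sym. prod.), ord ≤ 2.
L = 5 - 2·Dx + Dx^2  (order 2).
h: a_k = -2, -2, 3, 11/3, 7/12, -41/60, -13/40, …
ICs: h(0) = -2, h′(0) = -2.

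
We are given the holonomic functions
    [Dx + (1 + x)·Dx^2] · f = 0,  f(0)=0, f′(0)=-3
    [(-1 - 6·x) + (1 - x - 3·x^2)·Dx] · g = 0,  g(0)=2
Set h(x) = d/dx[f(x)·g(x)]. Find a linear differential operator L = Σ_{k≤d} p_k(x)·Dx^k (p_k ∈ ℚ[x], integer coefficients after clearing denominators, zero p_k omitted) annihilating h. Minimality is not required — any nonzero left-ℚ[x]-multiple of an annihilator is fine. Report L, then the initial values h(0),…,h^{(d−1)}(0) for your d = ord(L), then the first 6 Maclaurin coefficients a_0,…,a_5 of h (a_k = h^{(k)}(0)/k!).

L = (142 + 378·x + 324·x^2) + (19 + 173·x + 396·x^2 + 252·x^3)·Dx + (-7 - 12·x + 28·x^2 + 69·x^3 + 36·x^4)·Dx^2  (order 2).
h: a_k = -6, -6, -69, -122, -1007/2, -5736/5, …
ICs: h(0) = -6, h′(0) = -6.

f: a_k = 0, -3, 3/2, -1, 3/4, -3/5, …
g: a_k = 2, 2, 8, 14, 38, 80, …
L₀ := L_f ⊗_s L_g (sym. prod.), ord ≤ 2.
Derive L from L₀ (diff closure).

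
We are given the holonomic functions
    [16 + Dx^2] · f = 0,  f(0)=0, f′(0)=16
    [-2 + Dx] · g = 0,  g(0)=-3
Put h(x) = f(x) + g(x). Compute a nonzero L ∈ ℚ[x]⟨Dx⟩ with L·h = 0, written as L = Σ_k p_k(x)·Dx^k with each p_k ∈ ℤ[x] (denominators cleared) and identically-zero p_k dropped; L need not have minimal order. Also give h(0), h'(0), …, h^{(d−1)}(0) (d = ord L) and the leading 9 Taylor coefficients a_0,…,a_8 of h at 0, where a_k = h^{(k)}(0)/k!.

f: a_k = 0, 16, 0, -128/3, 0, 512/15, 0, -4096/315, 0, …
g: a_k = -3, -6, -6, -4, -2, -4/5, -4/15, -8/105, -2/105, …
L₀ := lclm(L_f,L_g); ord L₀ ≤ 2+1.
L = -32 + 16·Dx - 2·Dx^2 + Dx^3  (order 3).
h: a_k = -3, 10, -6, -140/3, -2, 100/3, -4/15, -824/63, -2/105, …
ICs: h(0) = -3, h′(0) = 10, h′′(0) = -12.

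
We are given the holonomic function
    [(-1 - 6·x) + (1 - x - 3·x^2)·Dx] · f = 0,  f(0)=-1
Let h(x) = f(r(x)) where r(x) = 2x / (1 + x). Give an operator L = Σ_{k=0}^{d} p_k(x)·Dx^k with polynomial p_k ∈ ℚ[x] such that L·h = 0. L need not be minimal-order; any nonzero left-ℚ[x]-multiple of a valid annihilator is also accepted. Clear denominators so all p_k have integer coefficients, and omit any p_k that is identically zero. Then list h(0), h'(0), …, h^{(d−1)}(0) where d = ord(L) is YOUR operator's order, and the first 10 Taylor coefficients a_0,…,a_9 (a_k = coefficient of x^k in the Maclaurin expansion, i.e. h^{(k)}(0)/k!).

f: a_k = -1, -1, -4, -7, -19, -40, -97, -217, -508, -1159, …
Change of var in L_f (x↦r) gives L₀.
L = (2 + 26·x) + (-1 - x + 13·x^2 + 13·x^3)·Dx  (order 1).
h: a_k = -1, -2, -14, -26, -182, -338, -2366, -4394, -30758, -57122, …
ICs: h(0) = -1.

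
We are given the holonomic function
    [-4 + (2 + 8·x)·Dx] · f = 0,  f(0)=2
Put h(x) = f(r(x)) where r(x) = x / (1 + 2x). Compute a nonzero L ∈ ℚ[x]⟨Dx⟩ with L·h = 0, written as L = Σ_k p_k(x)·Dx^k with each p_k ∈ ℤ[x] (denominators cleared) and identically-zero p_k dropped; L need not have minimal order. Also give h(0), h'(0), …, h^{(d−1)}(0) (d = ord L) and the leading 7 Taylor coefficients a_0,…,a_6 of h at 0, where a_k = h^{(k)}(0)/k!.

f: a_k = 2, 4, -4, 8, -20, 56, -168, …
Change of var in L_f (x↦r) gives L₀.
L = -2 + (1 + 8·x + 12·x^2)·Dx  (order 1).
h: a_k = 2, 4, -12, 40, -148, 600, -2616, …
ICs: h(0) = 2.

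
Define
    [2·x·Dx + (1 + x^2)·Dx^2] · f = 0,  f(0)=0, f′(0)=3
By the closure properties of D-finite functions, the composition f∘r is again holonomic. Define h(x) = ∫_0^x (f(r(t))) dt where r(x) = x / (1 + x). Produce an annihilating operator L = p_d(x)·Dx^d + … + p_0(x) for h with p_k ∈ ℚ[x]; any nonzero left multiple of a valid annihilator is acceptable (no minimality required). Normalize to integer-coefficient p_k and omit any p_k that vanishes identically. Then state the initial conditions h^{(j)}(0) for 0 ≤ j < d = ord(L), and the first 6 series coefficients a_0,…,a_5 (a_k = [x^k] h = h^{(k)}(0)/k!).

f: a_k = 0, 3, 0, -1, 0, 3/5, …
Substitute x→r, Dx→(1/r')Dx; clear ⇒ L₀.
h=∫₀ˣh₀: take L = L₀·Dx.
L = (2 + 4·x)·Dx^2 + (1 + 2·x + 2·x^2)·Dx^3  (order 3).
h: a_k = 0, 0, 3/2, -1, 1/2, 0, …
ICs: h(0) = 0, h′(0) = 0, h′′(0) = 3.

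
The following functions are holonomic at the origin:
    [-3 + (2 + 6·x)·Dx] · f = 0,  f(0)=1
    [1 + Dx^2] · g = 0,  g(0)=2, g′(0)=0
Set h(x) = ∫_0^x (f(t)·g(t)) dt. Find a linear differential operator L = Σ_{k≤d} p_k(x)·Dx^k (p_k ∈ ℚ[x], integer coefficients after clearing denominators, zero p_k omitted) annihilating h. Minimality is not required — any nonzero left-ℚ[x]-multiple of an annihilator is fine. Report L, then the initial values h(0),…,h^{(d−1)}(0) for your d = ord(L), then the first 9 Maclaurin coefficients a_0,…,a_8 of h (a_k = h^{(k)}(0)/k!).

f: a_k = 1, 3/2, -9/8, 27/16, -405/128, 1701/256, -15309/1024, 72171/2048, -2814669/32768, …
g: a_k = 2, 0, -1, 0, 1/12, 0, -1/360, 0, 1/20160, …
Product ⇒ symmetric product L₀, ord ≤ 2.
Integrate: L := L₀·Dx.
L = (31 + 24·x + 36·x^2)·Dx + (-12 - 36·x)·Dx^2 + (4 + 24·x + 36·x^2)·Dx^3  (order 3).
h: a_k = 0, 2, 3/2, -13/12, 15/32, -983/960, 1501/768, -618229/161280, 982601/122880, …
ICs: h(0) = 0, h′(0) = 2, h′′(0) = 3.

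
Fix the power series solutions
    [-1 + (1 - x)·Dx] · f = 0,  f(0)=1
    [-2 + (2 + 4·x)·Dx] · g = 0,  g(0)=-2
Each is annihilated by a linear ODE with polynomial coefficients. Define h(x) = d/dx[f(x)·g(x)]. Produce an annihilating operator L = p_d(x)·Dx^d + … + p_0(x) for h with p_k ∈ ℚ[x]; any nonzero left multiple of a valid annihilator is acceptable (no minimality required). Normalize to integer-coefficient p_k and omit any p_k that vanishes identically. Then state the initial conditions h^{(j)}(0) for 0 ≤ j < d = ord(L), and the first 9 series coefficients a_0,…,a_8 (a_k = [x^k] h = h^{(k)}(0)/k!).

f: a_k = 1, 1, 1, 1, 1, 1, 1, 1, 1, …
g: a_k = -2, -2, 1, -1, 5/4, -7/4, 21/8, -33/8, 429/64, …
Sym-product of L_f,L_g gives L₀ (≤ ord 1).
Derive L from L₀ (diff closure).
L = (3 + 12·x + 3·x^2) + (-2 - 3·x + 3·x^2 + 2·x^3)·Dx  (order 1).
h: a_k = -4, -6, -12, -11, -45/2, -45/4, -42, 45/8, -3015/32, …
ICs: h(0) = -4.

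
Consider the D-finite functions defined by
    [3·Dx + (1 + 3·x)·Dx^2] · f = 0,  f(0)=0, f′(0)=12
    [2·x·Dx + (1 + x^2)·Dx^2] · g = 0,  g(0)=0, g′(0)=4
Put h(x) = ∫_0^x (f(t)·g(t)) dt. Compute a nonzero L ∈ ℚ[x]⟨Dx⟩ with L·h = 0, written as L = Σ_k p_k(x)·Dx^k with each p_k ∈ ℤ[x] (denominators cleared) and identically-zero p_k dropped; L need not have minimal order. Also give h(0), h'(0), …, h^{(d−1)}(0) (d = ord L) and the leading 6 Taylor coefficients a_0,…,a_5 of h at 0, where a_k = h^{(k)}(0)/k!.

f: a_k = 0, 12, -18, 36, -81, 972/5, …
g: a_k = 0, 4, 0, -4/3, 0, 4/5, …
Sym-product of L_f,L_g gives L₀ (≤ ord 4).
∫: right-multiply L₀ by Dx.
L = (264 + 1260·x + 1008·x^2 + 3420·x^3 + 3240·x^4 + 4212·x^5 + 324·x^7)·Dx^2 + (178 + 660·x + 3828·x^2 + 7308·x^3 + 12960·x^4 + 10044·x^5 + 11340·x^6 + 324·x^7 + 1134·x^8)·Dx^3 + (132 + 608·x + 1728·x^2 + 4568·x^3 + 6456·x^4 + 8856·x^5 + 5184·x^6 + 5544·x^7 + 324·x^8 + 648·x^9)·Dx^4 + (13 + 102·x + 341·x^2 + 744·x^3 + 1138·x^4 + 1236·x^5 + 1386·x^6 + 648·x^7 + 657·x^8 + 54·x^9 + 81·x^10)·Dx^5  (order 5).
h: a_k = 0, 0, 0, 16, -18, 128/5, …
ICs: h(0) = 0, h′(0) = 0, h′′(0) = 0, h′′′(0) = 96, h′′′′(0) = -432.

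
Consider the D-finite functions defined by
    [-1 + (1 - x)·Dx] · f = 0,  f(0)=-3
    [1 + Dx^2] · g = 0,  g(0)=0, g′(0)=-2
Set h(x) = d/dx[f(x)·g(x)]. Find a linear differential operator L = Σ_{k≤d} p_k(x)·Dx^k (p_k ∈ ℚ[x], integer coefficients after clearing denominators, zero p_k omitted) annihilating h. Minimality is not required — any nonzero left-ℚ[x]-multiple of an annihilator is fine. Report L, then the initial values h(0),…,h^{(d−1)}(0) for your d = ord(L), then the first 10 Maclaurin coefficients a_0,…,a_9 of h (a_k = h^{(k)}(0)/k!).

L = (-1 - 2·x + x^2) + (-2 + 2·x)·Dx + (1 - 2·x + x^2)·Dx^2  (order 2).
h: a_k = 6, 12, 15, 20, 101/4, 303/10, 4241/120, 4241/105, 305353/6720, 305353/6048, …
ICs: h(0) = 6, h′(0) = 12.

f: a_k = -3, -3, -3, -3, -3, -3, -3, -3, -3, -3, …
g: a_k = 0, -2, 0, 1/3, 0, -1/60, 0, 1/2520, 0, -1/181440, …
L₀ := L_f ⊗_s L_g (sym. prod.), ord ≤ 2.
Derive L from L₀ (diff closure).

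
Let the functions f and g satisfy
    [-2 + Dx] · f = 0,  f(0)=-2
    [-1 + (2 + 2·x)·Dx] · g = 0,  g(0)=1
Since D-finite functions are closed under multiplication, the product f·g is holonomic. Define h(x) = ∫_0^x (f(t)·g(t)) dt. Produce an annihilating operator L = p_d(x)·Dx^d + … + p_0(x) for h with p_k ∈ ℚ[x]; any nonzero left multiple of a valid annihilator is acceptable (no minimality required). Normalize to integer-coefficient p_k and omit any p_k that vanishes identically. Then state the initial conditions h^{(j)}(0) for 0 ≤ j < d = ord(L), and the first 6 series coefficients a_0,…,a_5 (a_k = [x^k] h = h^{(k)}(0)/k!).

L = (-5 - 4·x)·Dx + (2 + 2·x)·Dx^2  (order 2).
h: a_k = 0, -2, -5/2, -23/12, -103/96, -449/960, …
ICs: h(0) = 0, h′(0) = -2.

f: a_k = -2, -4, -4, -8/3, -4/3, -8/15, …
g: a_k = 1, 1/2, -1/8, 1/16, -5/128, 7/256, …
L₀ := L_f ⊗_s L_g (sym. prod.), ord ≤ 1.
h=∫h₀ ⇒ L = L₀·Dx.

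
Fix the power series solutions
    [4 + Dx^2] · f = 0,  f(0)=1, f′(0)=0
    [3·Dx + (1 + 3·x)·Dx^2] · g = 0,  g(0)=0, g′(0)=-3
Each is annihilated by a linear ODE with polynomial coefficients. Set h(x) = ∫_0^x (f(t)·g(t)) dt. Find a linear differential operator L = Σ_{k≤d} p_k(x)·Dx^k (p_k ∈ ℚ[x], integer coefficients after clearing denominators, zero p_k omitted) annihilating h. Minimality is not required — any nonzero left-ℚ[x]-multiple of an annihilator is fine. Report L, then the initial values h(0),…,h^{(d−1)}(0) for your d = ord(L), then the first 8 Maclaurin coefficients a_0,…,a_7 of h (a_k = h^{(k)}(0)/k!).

f: a_k = 1, 0, -2, 0, 2/3, 0, -4/45, 0, …
g: a_k = 0, -3, 9/2, -9, 81/4, -243/5, 243/2, -2187/7, …
f·g: L₀ = L_f ⊗_s L_g, ord ≤ 2·2.
Integrate: L := L₀·Dx.
L = (-1112 - 1248·x + 7344·x^2 + 27648·x^3 + 20736·x^4)·Dx + (-48 + 2160·x + 10368·x^2 + 10368·x^3)·Dx^2 + (-250 + 240·x + 4968·x^2 + 13824·x^3 + 10368·x^4)·Dx^3 + (-12 + 540·x + 2592·x^2 + 2592·x^3)·Dx^4 + (7 + 138·x + 783·x^2 + 1728·x^3 + 1296·x^4)·Dx^5  (order 5).
h: a_k = 0, 0, -3/2, 3/2, -3/4, 9/4, -163/30, 12, …
ICs: h(0) = 0, h′(0) = 0, h′′(0) = -3, h′′′(0) = 9, h′′′′(0) = -18.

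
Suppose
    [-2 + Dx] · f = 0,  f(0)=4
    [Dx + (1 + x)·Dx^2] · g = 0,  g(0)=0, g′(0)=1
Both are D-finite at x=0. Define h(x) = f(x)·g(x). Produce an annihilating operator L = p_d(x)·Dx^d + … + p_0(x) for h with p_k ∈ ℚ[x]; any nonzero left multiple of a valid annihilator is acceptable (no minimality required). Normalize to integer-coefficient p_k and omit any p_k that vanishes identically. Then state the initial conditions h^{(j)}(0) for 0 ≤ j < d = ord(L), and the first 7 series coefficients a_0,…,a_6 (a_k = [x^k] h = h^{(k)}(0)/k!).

L = (2 + 4·x) + (-3 - 4·x)·Dx + (1 + x)·Dx^2  (order 2).
h: a_k = 0, 4, 6, 16/3, 3, 22/15, 4/9, …
ICs: h(0) = 0, h′(0) = 4.

f: a_k = 4, 8, 8, 16/3, 8/3, 16/15, 16/45, …
g: a_k = 0, 1, -1/2, 1/3, -1/4, 1/5, -1/6, …
h₀=f·g: eliminate ⇒ L₀, order ≤ 1·2.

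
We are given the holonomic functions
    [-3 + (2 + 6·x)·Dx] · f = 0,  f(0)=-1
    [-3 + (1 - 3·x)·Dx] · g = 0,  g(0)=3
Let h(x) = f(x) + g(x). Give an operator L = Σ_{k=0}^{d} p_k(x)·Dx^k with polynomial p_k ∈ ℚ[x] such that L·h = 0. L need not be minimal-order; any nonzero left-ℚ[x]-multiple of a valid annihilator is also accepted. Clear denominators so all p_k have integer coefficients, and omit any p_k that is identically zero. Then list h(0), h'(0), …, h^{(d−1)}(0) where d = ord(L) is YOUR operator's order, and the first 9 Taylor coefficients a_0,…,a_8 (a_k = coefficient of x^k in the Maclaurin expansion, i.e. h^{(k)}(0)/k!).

L = (45 + 81·x) + (-27 - 126·x - 243·x^2)·Dx + (2 + 18·x - 18·x^2 - 162·x^3)·Dx^2  (order 2).
h: a_k = 2, 15/2, 225/8, 1269/16, 31509/128, 184923/256, 2254797/1024, 13364757/2048, 647787213/32768, …
ICs: h(0) = 2, h′(0) = 15/2.

f: a_k = -1, -3/2, 9/8, -27/16, 405/128, -1701/256, 15309/1024, -72171/2048, 2814669/32768, …
g: a_k = 3, 9, 27, 81, 243, 729, 2187, 6561, 19683, …
f+g: L₀ = lclm(L_f,L_g), ord ≤ 1+1.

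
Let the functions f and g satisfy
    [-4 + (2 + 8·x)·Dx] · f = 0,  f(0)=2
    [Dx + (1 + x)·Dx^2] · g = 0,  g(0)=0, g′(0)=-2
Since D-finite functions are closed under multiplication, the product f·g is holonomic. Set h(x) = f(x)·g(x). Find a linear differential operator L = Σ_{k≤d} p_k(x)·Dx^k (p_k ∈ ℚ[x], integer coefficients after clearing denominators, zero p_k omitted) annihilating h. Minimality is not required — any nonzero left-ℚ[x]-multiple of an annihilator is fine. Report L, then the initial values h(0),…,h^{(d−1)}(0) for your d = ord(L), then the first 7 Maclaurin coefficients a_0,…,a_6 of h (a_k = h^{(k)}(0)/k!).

L = (10 + 4·x) + (-3 - 12·x)·Dx + (1 + 9·x + 24·x^2 + 16·x^3)·Dx^2  (order 2).
h: a_k = 0, -4, -6, 32/3, -65/3, 778/15, -2104/15, …
ICs: h(0) = 0, h′(0) = -4.

f: a_k = 2, 4, -4, 8, -20, 56, -168, …
g: a_k = 0, -2, 1, -2/3, 1/2, -2/5, 1/3, …
h₀=f·g: eliminate ⇒ L₀, order ≤ 1·2.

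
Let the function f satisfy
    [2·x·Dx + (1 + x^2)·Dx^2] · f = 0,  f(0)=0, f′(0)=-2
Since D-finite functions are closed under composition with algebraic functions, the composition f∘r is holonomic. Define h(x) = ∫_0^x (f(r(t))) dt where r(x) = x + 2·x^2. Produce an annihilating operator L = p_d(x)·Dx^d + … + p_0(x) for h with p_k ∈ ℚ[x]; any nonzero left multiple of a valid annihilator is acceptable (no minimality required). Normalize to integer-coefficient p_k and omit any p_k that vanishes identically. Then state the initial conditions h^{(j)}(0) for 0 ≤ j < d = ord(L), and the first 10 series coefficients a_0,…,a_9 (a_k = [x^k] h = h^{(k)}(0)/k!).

f: a_k = 0, -2, 0, 2/3, 0, -2/5, 0, 2/7, 0, -2/9, …
Change of var in L_f (x↦r) gives L₀.
Integrate: L := L₀·Dx.
L = (-4 + 2·x + 16·x^2 + 48·x^3 + 48·x^4)·Dx^2 + (1 + 4·x + x^2 + 8·x^3 + 20·x^4 + 16·x^5)·Dx^3  (order 3).
h: a_k = 0, 0, -1, -4/3, 1/6, 4/5, 19/15, 4/21, -55/28, -28/9, …
ICs: h(0) = 0, h′(0) = 0, h′′(0) = -2.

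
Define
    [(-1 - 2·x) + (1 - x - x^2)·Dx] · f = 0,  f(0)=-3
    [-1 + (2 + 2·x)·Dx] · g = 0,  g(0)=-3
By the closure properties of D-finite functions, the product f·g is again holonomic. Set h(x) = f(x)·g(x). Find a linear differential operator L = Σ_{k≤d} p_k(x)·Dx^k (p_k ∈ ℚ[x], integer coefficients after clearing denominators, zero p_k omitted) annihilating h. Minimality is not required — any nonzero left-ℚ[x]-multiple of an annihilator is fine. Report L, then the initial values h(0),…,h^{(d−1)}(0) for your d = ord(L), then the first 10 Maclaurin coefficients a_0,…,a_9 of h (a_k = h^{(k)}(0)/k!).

f: a_k = -3, -3, -6, -9, -15, -24, -39, -63, -102, -165, …
g: a_k = -3, -3/2, 3/8, -3/16, 15/128, -21/256, 63/1024, -99/2048, 1287/32768, -2145/65536, …
L₀ := L_f ⊗_s L_g (sym. prod.), ord ≤ 1.
L = (3 + 5·x + 3·x^2) + (-2 + 4·x^2 + 2·x^3)·Dx  (order 1).
h: a_k = 9, 27/2, 171/8, 567/16, 7227/128, 23589/256, 151983/1024, 492975/2048, 12747195/32768, 41276025/65536, …
ICs: h(0) = 9.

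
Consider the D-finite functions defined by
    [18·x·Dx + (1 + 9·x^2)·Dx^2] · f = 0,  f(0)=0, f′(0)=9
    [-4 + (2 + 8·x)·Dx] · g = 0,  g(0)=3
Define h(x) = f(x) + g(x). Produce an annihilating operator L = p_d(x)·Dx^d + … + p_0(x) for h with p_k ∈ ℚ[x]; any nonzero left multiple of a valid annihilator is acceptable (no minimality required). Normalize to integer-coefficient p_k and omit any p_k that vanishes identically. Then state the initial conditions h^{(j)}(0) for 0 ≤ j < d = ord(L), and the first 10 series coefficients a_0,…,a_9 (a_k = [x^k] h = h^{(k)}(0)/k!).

L = (-36 - 360·x + 972·x^2 + 1944·x^3)·Dx + (-30 - 144·x - 18·x^2 + 3888·x^3 + 6804·x^4)·Dx^2 + (-2 + 10·x + 108·x^2 + 306·x^3 + 1134·x^4 + 1944·x^5)·Dx^3  (order 3).
h: a_k = 3, 15, -6, -15, -30, 1149/5, -252, -1017/7, -2574, 15141, …
ICs: h(0) = 3, h′(0) = 15, h′′(0) = -12.

f: a_k = 0, 9, 0, -27, 0, 729/5, 0, -6561/7, 0, 6561, …
g: a_k = 3, 6, -6, 12, -30, 84, -252, 792, -2574, 8580, …
Weyl lclm of L_f,L_g ⇒ L₀ (ord ≤ 3).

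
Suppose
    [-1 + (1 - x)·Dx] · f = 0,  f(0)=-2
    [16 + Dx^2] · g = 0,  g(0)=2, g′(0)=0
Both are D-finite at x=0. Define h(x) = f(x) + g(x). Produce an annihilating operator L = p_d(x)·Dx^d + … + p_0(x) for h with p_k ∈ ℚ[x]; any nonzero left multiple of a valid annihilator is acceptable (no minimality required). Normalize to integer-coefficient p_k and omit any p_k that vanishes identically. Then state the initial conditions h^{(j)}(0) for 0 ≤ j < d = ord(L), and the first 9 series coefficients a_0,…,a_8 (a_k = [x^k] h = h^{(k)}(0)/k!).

f: a_k = -2, -2, -2, -2, -2, -2, -2, -2, -2, …
g: a_k = 2, 0, -16, 0, 64/3, 0, -512/45, 0, 1024/315, …
Sum ⇒ L₀ = lclm(L_f,L_g) in ℚ(x)⟨Dx⟩.
L = (176 - 256·x + 128·x^2) + (-144 + 400·x - 384·x^2 + 128·x^3)·Dx + (11 - 16·x + 8·x^2)·Dx^2 + (-9 + 25·x - 24·x^2 + 8·x^3)·Dx^3  (order 3).
h: a_k = 0, -2, -18, -2, 58/3, -2, -602/45, -2, 394/315, …
ICs: h(0) = 0, h′(0) = -2, h′′(0) = -36.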